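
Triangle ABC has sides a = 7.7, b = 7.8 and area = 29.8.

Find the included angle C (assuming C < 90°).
Area = ½·a·b·sin(C)  ⇒  sin(C) = 2·Area/(a·b) = 2·29.8/(7.7·7.8) = 59.6/60.06 ≈ 0.992341
C = arcsin(0.992341) ≈ 82.9042° (taking the acute solution since C < 90°)

C = 82.9°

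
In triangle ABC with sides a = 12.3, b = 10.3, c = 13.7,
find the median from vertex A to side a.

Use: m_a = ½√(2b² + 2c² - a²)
m_a = ½√(2·10.3² + 2·13.7² − 12.3²) = ½√(2·106.09 + 2·187.69 − 151.29) = ½√(212.18 + 375.38 − 151.29) = ½√436.27
√436.27 ≈ 20.8871, so m_a ≈ 10.4435

m_a = 10.44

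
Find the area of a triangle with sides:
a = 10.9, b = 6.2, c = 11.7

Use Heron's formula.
s = (10.9 + 6.2 + 11.7)/2 = 28.8/2 = 14.4
s − a = 3.5, s − b = 8.2, s − c = 2.7
s(s−a)(s−b)(s−c) = 14.4·3.5·8.2·2.7 ≈ 1115.86
Area = √1115.86 ≈ 33.4044

Area = 33.4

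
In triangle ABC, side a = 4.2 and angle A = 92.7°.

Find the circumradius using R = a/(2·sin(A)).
R = a/(2·sin(A)) = 4.2/(2·sin(92.7°))
sin(92.7°) ≈ 0.99889
R ≈ 4.2/(2·0.99889) = 4.2/1.99778 ≈ 2.10233

R = 2.102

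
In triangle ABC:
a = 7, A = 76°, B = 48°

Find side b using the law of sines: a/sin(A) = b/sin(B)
a/sin(A) = b/sin(B)  ⇒  b = a·sin(B)/sin(A) = 7·sin(48°)/sin(76°)
sin(48°) ≈ 0.743145, sin(76°) ≈ 0.970296
b ≈ 7·0.743145/0.970296 ≈ 5.20201/0.970296 ≈ 5.36127

b = 5.361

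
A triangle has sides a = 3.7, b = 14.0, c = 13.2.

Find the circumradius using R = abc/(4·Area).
First find the area with Heron's formula.
s = (3.7 + 14.0 + 13.2)/2 = 15.45
Area = √(s(s−a)(s−b)(s−c)) = √(15.45·11.75·1.45·2.25) ≈ √592.266 ≈ 24.3365
abc = 3.7·14.0·13.2 = 683.76
R = abc/(4·Area) ≈ 683.76/(4·24.3365) = 683.76/97.3461 ≈ 7.02401

R = 7.024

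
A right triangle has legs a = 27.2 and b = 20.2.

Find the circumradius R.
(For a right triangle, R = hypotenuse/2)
Hypotenuse c = √(a² + b²) = √(739.84 + 408.04) = √1147.88 ≈ 33.8804
R = c/2 ≈ 33.8804/2 ≈ 16.9402

R = 16.94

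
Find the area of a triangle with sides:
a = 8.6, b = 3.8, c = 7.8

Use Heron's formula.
s = (8.6 + 3.8 + 7.8)/2 = 20.2/2 = 10.1
s − a = 1.5, s − b = 6.3, s − c = 2.3
s(s−a)(s−b)(s−c) = 10.1·1.5·6.3·2.3 ≈ 219.524
Area = √219.524 ≈ 14.8163

Area = 14.82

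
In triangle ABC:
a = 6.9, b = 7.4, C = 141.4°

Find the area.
Two sides and the included angle (SAS): A = ½·a·b·sin(C) = ½·6.9·7.4·sin(141.4°)
sin(141.4°) ≈ 0.62388
A ≈ ½·51.06·0.62388 = 25.53·0.62388 ≈ 15.9276

Area = 15.93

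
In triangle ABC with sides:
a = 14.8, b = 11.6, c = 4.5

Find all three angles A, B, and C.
Law of cosines for each angle (a² = 219.04, b² = 134.56, c² = 20.25):
cos(A) = (b² + c² − a²)/(2bc) = (134.56 + 20.25 − 219.04)/(2·11.6·4.5) = -64.23/104.4 ≈ -0.61523  ⇒  A ≈ 127.969°
cos(B) = (a² + c² − b²)/(2ac) = (219.04 + 20.25 − 134.56)/(2·14.8·4.5) = 104.73/133.2 ≈ 0.786261  ⇒  B ≈ 38.1625°
cos(C) = (a² + b² − c²)/(2ab) = (219.04 + 134.56 − 20.25)/(2·14.8·11.6) = 333.35/343.36 ≈ 0.970847  ⇒  C ≈ 13.8689°
Check: A + B + C ≈ 180°

A = 128°, B = 38.16°, C = 13.87°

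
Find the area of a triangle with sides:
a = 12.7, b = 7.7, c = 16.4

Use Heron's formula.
s = (12.7 + 7.7 + 16.4)/2 = 36.8/2 = 18.4
s − a = 5.7, s − b = 10.7, s − c = 2
s(s−a)(s−b)(s−c) = 18.4·5.7·10.7·2 ≈ 2244.43
Area = √2244.43 ≈ 47.3754

Area = 47.38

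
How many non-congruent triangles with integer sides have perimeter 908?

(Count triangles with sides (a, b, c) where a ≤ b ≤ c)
Let a ≤ b ≤ c with a + b + c = 908. The only binding inequality is a + b > c, i.e. 908 − c > c, so c < 908/2; and c ≥ 908/3 since c is the largest side.
So 303 ≤ c ≤ 453. For each c, b runs from ⌈(908 − c)/2⌉ up to c (then a = 908 − b − c satisfies 1 ≤ a ≤ b automatically), giving c − ⌈(908 − c)/2⌉ + 1 choices.
Summing over c: 1 + 3 + 4 + 6 + … + 225 + 226  (151 terms, c = 303, …, 453) = 17176
Check (closed form: nearest integer to p²/48 for even p, (p+3)²/48 for odd p): 908²/48 = 824464/48 ≈ 17176.33 → 17176

17176 triangles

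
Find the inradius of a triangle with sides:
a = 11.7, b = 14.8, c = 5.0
r = Area/s where s is the semi-perimeter.
s = (11.7 + 14.8 + 5.0)/2 = 31.5/2 = 15.75
Area = √(s(s−a)(s−b)(s−c)) = √(15.75·4.05·0.95·10.75) ≈ √651.43 ≈ 25.5231
r ≈ 25.5231/15.75 ≈ 1.62052

r = 1.621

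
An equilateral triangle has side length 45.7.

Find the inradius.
r = Area/s with s the semi-perimeter.
Area = (√3/4)·45.7² = (√3/4)·2088.49 ≈ 0.433013·2088.49 ≈ 904.343
s = 3·45.7/2 = 68.55
r ≈ 904.343/68.55 ≈ 13.1925
(Equivalently r = side/(2√3) = 45.7/3.4641 ≈ 13.1925.)

r = 13.19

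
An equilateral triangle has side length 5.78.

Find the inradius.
r = Area/s with s the semi-perimeter.
Area = (√3/4)·5.78² = (√3/4)·33.4084 ≈ 0.433013·33.4084 ≈ 14.4663
s = 3·5.78/2 = 8.67
r ≈ 14.4663/8.67 ≈ 1.66854
(Equivalently r = side/(2√3) = 5.78/3.4641 ≈ 1.66854.)

r = 1.669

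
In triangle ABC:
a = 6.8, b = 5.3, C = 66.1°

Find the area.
Two sides and the included angle (SAS): A = ½·a·b·sin(C) = ½·6.8·5.3·sin(66.1°)
sin(66.1°) ≈ 0.914254
A ≈ ½·36.04·0.914254 = 18.02·0.914254 ≈ 16.4749

Area = 16.47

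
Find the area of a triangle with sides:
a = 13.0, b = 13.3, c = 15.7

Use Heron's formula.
s = (13.0 + 13.3 + 15.7)/2 = 42/2 = 21
s − a = 8, s − b = 7.7, s − c = 5.3
s(s−a)(s−b)(s−c) = 21·8·7.7·5.3 ≈ 6856.08
Area = √6856.08 ≈ 82.8014

Area = 82.8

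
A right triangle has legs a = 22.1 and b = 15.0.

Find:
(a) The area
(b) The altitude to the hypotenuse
(a) The legs are perpendicular, so Area = ½·a·b = ½·22.1·15.0 = ½·331.5 = 165.75
(b) Hypotenuse c = √(a² + b²) = √(488.41 + 225) = √713.41 ≈ 26.7097
    Area = ½·c·h_c  ⇒  h_c = 2·Area/c = 331.5/26.7097 ≈ 12.4112

Area = 165.75, h_c = 12.41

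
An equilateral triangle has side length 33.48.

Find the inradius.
r = Area/s with s the semi-perimeter.
Area = (√3/4)·33.48² = (√3/4)·1120.9104 ≈ 0.433013·1120.9104 ≈ 485.368
s = 3·33.48/2 = 50.22
r ≈ 485.368/50.22 ≈ 9.66484
(Equivalently r = side/(2√3) = 33.48/3.4641 ≈ 9.66484.)

r = 9.665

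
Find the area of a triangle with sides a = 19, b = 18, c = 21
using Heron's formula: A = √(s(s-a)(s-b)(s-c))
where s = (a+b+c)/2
s = (19 + 18 + 21)/2 = 58/2 = 29
s − a = 10, s − b = 11, s − c = 8
s(s−a)(s−b)(s−c) = 29·10·11·8 = 25520
Area = √25520 ≈ 159.75

s = 29.0, Area = 159.7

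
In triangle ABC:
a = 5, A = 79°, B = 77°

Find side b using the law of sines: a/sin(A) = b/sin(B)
a/sin(A) = b/sin(B)  ⇒  b = a·sin(B)/sin(A) = 5·sin(77°)/sin(79°)
sin(77°) ≈ 0.97437, sin(79°) ≈ 0.981627
b ≈ 5·0.97437/0.981627 ≈ 4.87185/0.981627 ≈ 4.96304

b = 4.963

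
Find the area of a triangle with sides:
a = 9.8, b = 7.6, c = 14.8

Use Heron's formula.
s = (9.8 + 7.6 + 14.8)/2 = 32.2/2 = 16.1
s − a = 6.3, s − b = 8.5, s − c = 1.3
s(s−a)(s−b)(s−c) = 16.1·6.3·8.5·1.3 ≈ 1120.8
Area = √1120.8 ≈ 33.4784

Area = 33.48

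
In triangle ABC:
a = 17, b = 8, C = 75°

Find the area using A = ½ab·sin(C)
A = ½·a·b·sin(C) = ½·17·8·sin(75°)
sin(75°) ≈ 0.965926
A ≈ ½·136·0.965926 = 68·0.965926 ≈ 65.683

Area = 65.68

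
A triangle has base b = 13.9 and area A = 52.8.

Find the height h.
A = ½·b·h  ⇒  h = 2A/b = 2·52.8/13.9 = 105.6/13.9 ≈ 7.59712

h = 7.597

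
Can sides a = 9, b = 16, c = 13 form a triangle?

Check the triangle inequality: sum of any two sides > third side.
a + b vs c: 9 + 16 = 25 > 13  ✓
a + c vs b: 9 + 13 = 22 > 16  ✓
b + c vs a: 16 + 13 = 29 > 9  ✓

Yes, triangle inequality satisfied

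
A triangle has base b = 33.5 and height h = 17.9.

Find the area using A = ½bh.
A = ½·b·h = ½·33.5·17.9 = ½·599.65 = 299.825

Area = 299.825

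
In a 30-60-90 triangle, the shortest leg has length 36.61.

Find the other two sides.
In a 30-60-90 triangle the sides are in ratio 1 : √3 : 2 (short leg : long leg : hypotenuse).
Long leg = 36.61·√3 ≈ 36.61·1.73205 ≈ 63.4104
Hypotenuse = 2·36.61 = 73.22

Long leg = 36.61√3 = 63.41, Hypotenuse = 73.22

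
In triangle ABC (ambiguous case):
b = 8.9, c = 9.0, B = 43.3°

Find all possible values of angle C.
b/sin(B) = c/sin(C)  ⇒  sin(C) = c·sin(B)/b = 9.0·sin(43.3°)/8.9
sin(43.3°) ≈ 0.685818
sin(C) ≈ 9.0·0.685818/8.9 ≈ 6.17237/8.9 ≈ 0.693524
Candidate 1: C₁ = arcsin(0.693524) ≈ 43.9097°  →  A = 180° − 43.3° − 43.9097° ≈ 92.7903° > 0, valid
Candidate 2: C₂ = 180° − C₁ ≈ 136.09°  →  A = 180° − 43.3° − 136.09° ≈ 0.60973° > 0, valid

C = 43.91° or C = 136.1° (two solutions)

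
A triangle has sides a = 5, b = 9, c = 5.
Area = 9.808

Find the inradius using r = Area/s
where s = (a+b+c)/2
s = (5 + 9 + 5)/2 = 19/2 = 9.5
r = Area/s = 9.808/9.5 ≈ 1.03242

r = 1.032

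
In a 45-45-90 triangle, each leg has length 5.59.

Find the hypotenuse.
In a 45-45-90 triangle the sides are in ratio 1 : 1 : √2, so hypotenuse = leg·√2.
Hypotenuse = 5.59·√2 ≈ 5.59·1.41421 ≈ 7.90545

Hypotenuse = 5.59√2 = 7.905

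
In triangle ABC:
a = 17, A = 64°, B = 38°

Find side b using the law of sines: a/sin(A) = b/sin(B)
a/sin(A) = b/sin(B)  ⇒  b = a·sin(B)/sin(A) = 17·sin(38°)/sin(64°)
sin(38°) ≈ 0.615661, sin(64°) ≈ 0.898794
b ≈ 17·0.615661/0.898794 ≈ 10.4662/0.898794 ≈ 11.6448

b = 11.64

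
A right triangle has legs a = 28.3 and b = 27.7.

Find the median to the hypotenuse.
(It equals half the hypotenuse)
Hypotenuse c = √(a² + b²) = √(800.89 + 767.29) = √1568.18 ≈ 39.6003
Median to hypotenuse = c/2 ≈ 39.6003/2 ≈ 19.8001

Median = 19.8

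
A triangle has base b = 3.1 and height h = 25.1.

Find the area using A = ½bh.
A = ½·b·h = ½·3.1·25.1 = ½·77.81 = 38.905

Area = 38.905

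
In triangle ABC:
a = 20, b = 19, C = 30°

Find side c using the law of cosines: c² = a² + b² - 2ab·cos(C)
c² = 20² + 19² − 2·20·19·cos(30°)
cos(30°) ≈ 0.866025
c² ≈ 400 + 361 − 760·(0.866025) ≈ 761 − 658.179 ≈ 102.821
c ≈ √102.821 ≈ 10.1401

c = 10.14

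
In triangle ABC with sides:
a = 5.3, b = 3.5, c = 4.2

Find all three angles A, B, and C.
Law of cosines for each angle (a² = 28.09, b² = 12.25, c² = 17.64):
cos(A) = (b² + c² − a²)/(2bc) = (12.25 + 17.64 − 28.09)/(2·3.5·4.2) = 1.8/29.4 ≈ 0.0612245  ⇒  A ≈ 86.4899°
cos(B) = (a² + c² − b²)/(2ac) = (28.09 + 17.64 − 12.25)/(2·5.3·4.2) = 33.48/44.52 ≈ 0.752022  ⇒  B ≈ 41.2342°
cos(C) = (a² + b² − c²)/(2ab) = (28.09 + 12.25 − 17.64)/(2·5.3·3.5) = 22.7/37.1 ≈ 0.61186  ⇒  C ≈ 52.2759°
Check: A + B + C ≈ 180°

A = 86.49°, B = 41.23°, C = 52.28°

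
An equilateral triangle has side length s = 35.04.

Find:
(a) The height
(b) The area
(a) The height splits the triangle into two 30-60-90 halves: h = s·√3/2 = 35.04·1.73205/2 ≈ 60.6911/2 ≈ 30.3455
(b) Area = (√3/4)·s² = (√3/4)·35.04² = (√3/4)·1227.8016 ≈ 0.433013·1227.8016 ≈ 531.654

Height = 30.35, Area = 531.7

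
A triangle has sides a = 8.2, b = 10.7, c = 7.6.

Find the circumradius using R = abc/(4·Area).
First find the area with Heron's formula.
s = (8.2 + 10.7 + 7.6)/2 = 13.25
Area = √(s(s−a)(s−b)(s−c)) = √(13.25·5.05·2.55·5.65) ≈ √964.042 ≈ 31.049
abc = 8.2·10.7·7.6 = 666.824
R = abc/(4·Area) ≈ 666.824/(4·31.049) = 666.824/124.196 ≈ 5.36912

R = 5.369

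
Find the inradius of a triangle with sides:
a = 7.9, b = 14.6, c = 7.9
r = Area/s where s is the semi-perimeter.
s = (7.9 + 14.6 + 7.9)/2 = 30.4/2 = 15.2
Area = √(s(s−a)(s−b)(s−c)) = √(15.2·7.3·0.6·7.3) ≈ √486.005 ≈ 22.0455
r ≈ 22.0455/15.2 ≈ 1.45036

r = 1.45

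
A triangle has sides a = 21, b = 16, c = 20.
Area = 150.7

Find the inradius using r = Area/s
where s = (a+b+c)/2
s = (21 + 16 + 20)/2 = 57/2 = 28.5
r = Area/s = 150.7/28.5 ≈ 5.28772

r = 5.288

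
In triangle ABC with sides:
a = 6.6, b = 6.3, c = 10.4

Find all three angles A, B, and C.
Law of cosines for each angle (a² = 43.56, b² = 39.69, c² = 108.16):
cos(A) = (b² + c² − a²)/(2bc) = (39.69 + 108.16 − 43.56)/(2·6.3·10.4) = 104.29/131.04 ≈ 0.795864  ⇒  A ≈ 37.2631°
cos(B) = (a² + c² − b²)/(2ac) = (43.56 + 108.16 − 39.69)/(2·6.6·10.4) = 112.03/137.28 ≈ 0.816069  ⇒  B ≈ 35.3068°
cos(C) = (a² + b² − c²)/(2ab) = (43.56 + 39.69 − 108.16)/(2·6.6·6.3) = -24.91/83.16 ≈ -0.299543  ⇒  C ≈ 107.43°
Check: A + B + C ≈ 180°

A = 37.26°, B = 35.31°, C = 107.4°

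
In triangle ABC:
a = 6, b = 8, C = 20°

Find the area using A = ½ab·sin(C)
A = ½·a·b·sin(C) = ½·6·8·sin(20°)
sin(20°) ≈ 0.34202
A ≈ ½·48·0.34202 = 24·0.34202 ≈ 8.20848

Area = 8.208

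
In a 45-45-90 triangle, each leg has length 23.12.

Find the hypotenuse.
In a 45-45-90 triangle the sides are in ratio 1 : 1 : √2, so hypotenuse = leg·√2.
Hypotenuse = 23.12·√2 ≈ 23.12·1.41421 ≈ 32.6966

Hypotenuse = 23.12√2 = 32.7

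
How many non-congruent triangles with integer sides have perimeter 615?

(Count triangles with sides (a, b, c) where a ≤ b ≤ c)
Let a ≤ b ≤ c with a + b + c = 615. The only binding inequality is a + b > c, i.e. 615 − c > c, so c < 615/2; and c ≥ 615/3 since c is the largest side.
So 205 ≤ c ≤ 307. For each c, b runs from ⌈(615 − c)/2⌉ up to c (then a = 615 − b − c satisfies 1 ≤ a ≤ b automatically), giving c − ⌈(615 − c)/2⌉ + 1 choices.
Summing over c: 1 + 2 + 4 + 5 + … + 152 + 154  (103 terms, c = 205, …, 307) = 7957
Check (closed form: nearest integer to p²/48 for even p, (p+3)²/48 for odd p): (615+3)²/48 = 618²/48 = 381924/48 ≈ 7956.75 → 7957

7957 triangles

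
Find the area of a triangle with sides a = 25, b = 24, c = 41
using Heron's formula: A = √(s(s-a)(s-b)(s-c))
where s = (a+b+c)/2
s = (25 + 24 + 41)/2 = 90/2 = 45
s − a = 20, s − b = 21, s − c = 4
s(s−a)(s−b)(s−c) = 45·20·21·4 = 75600
Area = √75600 ≈ 274.955

s = 45.0, Area = 275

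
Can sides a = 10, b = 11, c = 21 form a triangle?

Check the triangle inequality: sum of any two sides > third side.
a + b vs c: 10 + 11 = 21 ≤ 21  ✗
a + c vs b: 10 + 21 = 31 > 11  ✓
b + c vs a: 11 + 21 = 32 > 10  ✓

No: 10 + 11 = 21 is not > 21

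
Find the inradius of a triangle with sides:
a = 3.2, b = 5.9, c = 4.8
r = Area/s where s is the semi-perimeter.
s = (3.2 + 5.9 + 4.8)/2 = 13.9/2 = 6.95
Area = √(s(s−a)(s−b)(s−c)) = √(6.95·3.75·1.05·2.15) ≈ √58.8361 ≈ 7.67047
r ≈ 7.67047/6.95 ≈ 1.10366

r = 1.104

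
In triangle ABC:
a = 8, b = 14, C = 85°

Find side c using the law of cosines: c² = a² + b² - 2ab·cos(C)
c² = 8² + 14² − 2·8·14·cos(85°)
cos(85°) ≈ 0.0871557
c² ≈ 64 + 196 − 224·(0.0871557) ≈ 260 − 19.5229 ≈ 240.477
c ≈ √240.477 ≈ 15.5073

c = 15.51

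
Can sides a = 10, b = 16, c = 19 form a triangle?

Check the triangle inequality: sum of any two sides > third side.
a + b vs c: 10 + 16 = 26 > 19  ✓
a + c vs b: 10 + 19 = 29 > 16  ✓
b + c vs a: 16 + 19 = 35 > 10  ✓

Yes, triangle inequality satisfied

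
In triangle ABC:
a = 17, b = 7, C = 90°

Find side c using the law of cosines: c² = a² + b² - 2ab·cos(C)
c² = 17² + 7² − 2·17·7·cos(90°)
cos(90°) ≈ 0
c² ≈ 289 + 49 − 238·(0) ≈ 338 − 0 ≈ 338
c ≈ √338 ≈ 18.3848

c = 18.38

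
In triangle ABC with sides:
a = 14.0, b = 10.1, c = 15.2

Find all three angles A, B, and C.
Law of cosines for each angle (a² = 196, b² = 102.01, c² = 231.04):
cos(A) = (b² + c² − a²)/(2bc) = (102.01 + 231.04 − 196)/(2·10.1·15.2) = 137.05/307.04 ≈ 0.446359  ⇒  A ≈ 63.4897°
cos(B) = (a² + c² − b²)/(2ac) = (196 + 231.04 − 102.01)/(2·14.0·15.2) = 325.03/425.6 ≈ 0.763698  ⇒  B ≈ 40.2087°
cos(C) = (a² + b² − c²)/(2ab) = (196 + 102.01 − 231.04)/(2·14.0·10.1) = 66.97/282.8 ≈ 0.23681  ⇒  C ≈ 76.3016°
Check: A + B + C ≈ 180°

A = 63.49°, B = 40.21°, C = 76.3°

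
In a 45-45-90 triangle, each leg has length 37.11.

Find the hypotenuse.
In a 45-45-90 triangle the sides are in ratio 1 : 1 : √2, so hypotenuse = leg·√2.
Hypotenuse = 37.11·√2 ≈ 37.11·1.41421 ≈ 52.4815

Hypotenuse = 37.11√2 = 52.48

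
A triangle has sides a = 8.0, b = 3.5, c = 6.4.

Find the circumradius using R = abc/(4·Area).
First find the area with Heron's formula.
s = (8.0 + 3.5 + 6.4)/2 = 8.95
Area = √(s(s−a)(s−b)(s−c)) = √(8.95·0.95·5.45·2.55) ≈ √118.163 ≈ 10.8703
abc = 8.0·3.5·6.4 = 179.2
R = abc/(4·Area) ≈ 179.2/(4·10.8703) = 179.2/43.4812 ≈ 4.12132

R = 4.121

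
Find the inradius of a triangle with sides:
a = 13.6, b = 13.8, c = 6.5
r = Area/s where s is the semi-perimeter.
s = (13.6 + 13.8 + 6.5)/2 = 33.9/2 = 16.95
Area = √(s(s−a)(s−b)(s−c)) = √(16.95·3.35·3.15·10.45) ≈ √1869.14 ≈ 43.2335
r ≈ 43.2335/16.95 ≈ 2.55065

r = 2.551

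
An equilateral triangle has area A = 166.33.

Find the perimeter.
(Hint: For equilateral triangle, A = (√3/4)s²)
A = (√3/4)s²  ⇒  s² = 4A/√3 = 4·166.33/√3 = 665.32/1.73205 ≈ 384.123
s ≈ √384.123 ≈ 19.599
Perimeter = 3s ≈ 3·19.599 ≈ 58.7971

Perimeter = 58.8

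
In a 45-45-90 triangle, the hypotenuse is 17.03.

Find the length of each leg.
In a 45-45-90 triangle hypotenuse = leg·√2, so leg = hypotenuse/√2.
Leg = 17.03/√2 ≈ 17.03/1.41421 ≈ 12.042

Each leg = 12.04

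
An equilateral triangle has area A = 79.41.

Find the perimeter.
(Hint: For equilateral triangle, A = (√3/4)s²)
A = (√3/4)s²  ⇒  s² = 4A/√3 = 4·79.41/√3 = 317.64/1.73205 ≈ 183.39
s ≈ √183.39 ≈ 13.5421
Perimeter = 3s ≈ 3·13.5421 ≈ 40.6264

Perimeter = 40.63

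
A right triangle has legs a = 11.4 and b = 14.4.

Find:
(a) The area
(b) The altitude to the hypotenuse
(a) The legs are perpendicular, so Area = ½·a·b = ½·11.4·14.4 = ½·164.16 = 82.08
(b) Hypotenuse c = √(a² + b²) = √(129.96 + 207.36) = √337.32 ≈ 18.3663
    Area = ½·c·h_c  ⇒  h_c = 2·Area/c = 164.16/18.3663 ≈ 8.93812

Area = 82.08, h_c = 8.938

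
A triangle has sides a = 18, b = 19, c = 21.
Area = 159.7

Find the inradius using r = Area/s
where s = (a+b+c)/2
s = (18 + 19 + 21)/2 = 58/2 = 29
r = Area/s = 159.7/29 ≈ 5.5069

r = 5.507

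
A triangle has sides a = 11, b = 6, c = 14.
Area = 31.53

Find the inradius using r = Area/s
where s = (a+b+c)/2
s = (11 + 6 + 14)/2 = 31/2 = 15.5
r = Area/s = 31.53/15.5 ≈ 2.03419

r = 2.034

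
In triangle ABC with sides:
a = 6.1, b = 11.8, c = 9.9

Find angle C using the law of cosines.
c² = a² + b² − 2ab·cos(C)  ⇒  cos(C) = (a² + b² − c²)/(2ab)
cos(C) = (6.1² + 11.8² − 9.9²)/(2·6.1·11.8) = (37.21 + 139.24 − 98.01)/143.96 = 78.44/143.96 ≈ 0.544874
C = arccos(0.544874) ≈ 56.984°

C = 56.98°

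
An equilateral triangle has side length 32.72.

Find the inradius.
r = Area/s with s the semi-perimeter.
Area = (√3/4)·32.72² = (√3/4)·1070.5984 ≈ 0.433013·1070.5984 ≈ 463.583
s = 3·32.72/2 = 49.08
r ≈ 463.583/49.08 ≈ 9.44545
(Equivalently r = side/(2√3) = 32.72/3.4641 ≈ 9.44545.)

r = 9.445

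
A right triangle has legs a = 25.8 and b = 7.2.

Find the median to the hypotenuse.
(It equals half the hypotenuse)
Hypotenuse c = √(a² + b²) = √(665.64 + 51.84) = √717.48 ≈ 26.7858
Median to hypotenuse = c/2 ≈ 26.7858/2 ≈ 13.3929

Median = 13.39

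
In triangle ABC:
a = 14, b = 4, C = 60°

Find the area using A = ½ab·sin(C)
A = ½·a·b·sin(C) = ½·14·4·sin(60°)
sin(60°) ≈ 0.866025
A ≈ ½·56·0.866025 = 28·0.866025 ≈ 24.2487

Area = 24.25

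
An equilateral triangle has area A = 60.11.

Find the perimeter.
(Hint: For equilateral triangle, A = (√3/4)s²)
A = (√3/4)s²  ⇒  s² = 4A/√3 = 4·60.11/√3 = 240.44/1.73205 ≈ 138.818
s ≈ √138.818 ≈ 11.7821
Perimeter = 3s ≈ 3·11.7821 ≈ 35.3463

Perimeter = 35.35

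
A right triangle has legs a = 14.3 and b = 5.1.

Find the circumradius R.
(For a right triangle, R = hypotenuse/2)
Hypotenuse c = √(a² + b²) = √(204.49 + 26.01) = √230.5 ≈ 15.1822
R = c/2 ≈ 15.1822/2 ≈ 7.59111

R = 7.591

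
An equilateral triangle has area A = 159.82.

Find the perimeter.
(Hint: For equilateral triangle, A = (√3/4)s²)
A = (√3/4)s²  ⇒  s² = 4A/√3 = 4·159.82/√3 = 639.28/1.73205 ≈ 369.088
s ≈ √369.088 ≈ 19.2117
Perimeter = 3s ≈ 3·19.2117 ≈ 57.635

Perimeter = 57.64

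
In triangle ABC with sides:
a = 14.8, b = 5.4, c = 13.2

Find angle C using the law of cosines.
c² = a² + b² − 2ab·cos(C)  ⇒  cos(C) = (a² + b² − c²)/(2ab)
cos(C) = (14.8² + 5.4² − 13.2²)/(2·14.8·5.4) = (219.04 + 29.16 − 174.24)/159.84 = 73.96/159.84 ≈ 0.462713
C = arccos(0.462713) ≈ 62.4377°

C = 62.44°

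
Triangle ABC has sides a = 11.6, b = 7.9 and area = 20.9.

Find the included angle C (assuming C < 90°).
Area = ½·a·b·sin(C)  ⇒  sin(C) = 2·Area/(a·b) = 2·20.9/(11.6·7.9) = 41.8/91.64 ≈ 0.456133
C = arcsin(0.456133) ≈ 27.1378° (taking the acute solution since C < 90°)

C = 27.14°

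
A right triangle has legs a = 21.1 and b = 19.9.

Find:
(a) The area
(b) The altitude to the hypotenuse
(a) The legs are perpendicular, so Area = ½·a·b = ½·21.1·19.9 = ½·419.89 = 209.945
(b) Hypotenuse c = √(a² + b²) = √(445.21 + 396.01) = √841.22 ≈ 29.0038
    Area = ½·c·h_c  ⇒  h_c = 2·Area/c = 419.89/29.0038 ≈ 14.4771

Area = 209.945, h_c = 14.48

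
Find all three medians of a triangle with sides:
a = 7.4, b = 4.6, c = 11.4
Median formula: m_a = ½√(2b² + 2c² − a²) (and cyclically). a² = 54.76, b² = 21.16, c² = 129.96.
m_a = ½√(2·21.16 + 2·129.96 − 54.76) = ½√247.48 ≈ ½·15.7315 ≈ 7.86575
m_b = ½√(2·54.76 + 2·129.96 − 21.16) = ½√348.28 ≈ ½·18.6623 ≈ 9.33113
m_c = ½√(2·54.76 + 2·21.16 − 129.96) = ½√21.88 ≈ ½·4.67761 ≈ 2.3388

m_a = 7.866, m_b = 9.331, m_c = 2.339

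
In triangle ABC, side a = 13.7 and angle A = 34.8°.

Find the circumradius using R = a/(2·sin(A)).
R = a/(2·sin(A)) = 13.7/(2·sin(34.8°))
sin(34.8°) ≈ 0.570714
R ≈ 13.7/(2·0.570714) = 13.7/1.14143 ≈ 12.0025

R = 12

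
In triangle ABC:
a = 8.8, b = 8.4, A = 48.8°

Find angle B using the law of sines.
a/sin(A) = b/sin(B)  ⇒  sin(B) = b·sin(A)/a = 8.4·sin(48.8°)/8.8
sin(48.8°) ≈ 0.752415
sin(B) ≈ 8.4·0.752415/8.8 ≈ 6.32029/8.8 ≈ 0.718214
B = arcsin(0.718214) ≈ 45.9072°
(Since b ≤ a we need B ≤ A, so the obtuse alternative 180° − 45.9072° ≈ 134.093° is rejected.)

B = 45.91°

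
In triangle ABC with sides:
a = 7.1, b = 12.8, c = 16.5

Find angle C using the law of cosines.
c² = a² + b² − 2ab·cos(C)  ⇒  cos(C) = (a² + b² − c²)/(2ab)
cos(C) = (7.1² + 12.8² − 16.5²)/(2·7.1·12.8) = (50.41 + 163.84 − 272.25)/181.76 = -58/181.76 ≈ -0.319102
C = arccos(-0.319102) ≈ 108.609°

C = 108.6°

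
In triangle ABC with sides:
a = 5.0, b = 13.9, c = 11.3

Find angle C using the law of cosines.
c² = a² + b² − 2ab·cos(C)  ⇒  cos(C) = (a² + b² − c²)/(2ab)
cos(C) = (5.0² + 13.9² − 11.3²)/(2·5.0·13.9) = (25 + 193.21 − 127.69)/139 = 90.52/139 ≈ 0.651223
C = arccos(0.651223) ≈ 49.3661°

C = 49.37°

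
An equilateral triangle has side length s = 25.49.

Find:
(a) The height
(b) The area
(a) The height splits the triangle into two 30-60-90 halves: h = s·√3/2 = 25.49·1.73205/2 ≈ 44.15/2 ≈ 22.075
(b) Area = (√3/4)·s² = (√3/4)·25.49² = (√3/4)·649.7401 ≈ 0.433013·649.7401 ≈ 281.346

Height = 22.07, Area = 281.3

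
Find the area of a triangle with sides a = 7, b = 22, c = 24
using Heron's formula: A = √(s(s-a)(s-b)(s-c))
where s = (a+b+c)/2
s = (7 + 22 + 24)/2 = 53/2 = 26.5
s − a = 19.5, s − b = 4.5, s − c = 2.5
s(s−a)(s−b)(s−c) = 26.5·19.5·4.5·2.5 = 5813.4375
Area = √5813.4375 ≈ 76.2459

s = 26.5, Area = 76.25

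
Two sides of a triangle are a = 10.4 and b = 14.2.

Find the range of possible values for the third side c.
Triangle inequality: |a − b| < c < a + b
|a − b| = |10.4 − 14.2| = 3.8
a + b = 10.4 + 14.2 = 24.6

3.8 < c < 24.6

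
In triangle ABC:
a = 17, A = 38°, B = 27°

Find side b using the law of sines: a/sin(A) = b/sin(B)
a/sin(A) = b/sin(B)  ⇒  b = a·sin(B)/sin(A) = 17·sin(27°)/sin(38°)
sin(27°) ≈ 0.45399, sin(38°) ≈ 0.615661
b ≈ 17·0.45399/0.615661 ≈ 7.71784/0.615661 ≈ 12.5358

b = 12.54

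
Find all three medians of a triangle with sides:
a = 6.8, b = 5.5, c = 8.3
Median formula: m_a = ½√(2b² + 2c² − a²) (and cyclically). a² = 46.24, b² = 30.25, c² = 68.89.
m_a = ½√(2·30.25 + 2·68.89 − 46.24) = ½√152.04 ≈ ½·12.3305 ≈ 6.16523
m_b = ½√(2·46.24 + 2·68.89 − 30.25) = ½√200.01 ≈ ½·14.1425 ≈ 7.07124
m_c = ½√(2·46.24 + 2·30.25 − 68.89) = ½√84.09 ≈ ½·9.17006 ≈ 4.58503

m_a = 6.165, m_b = 7.071, m_c = 4.585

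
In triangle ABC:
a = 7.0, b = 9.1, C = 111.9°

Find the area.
Two sides and the included angle (SAS): A = ½·a·b·sin(C) = ½·7.0·9.1·sin(111.9°)
sin(111.9°) ≈ 0.927836
A ≈ ½·63.7·0.927836 = 31.85·0.927836 ≈ 29.5516

Area = 29.55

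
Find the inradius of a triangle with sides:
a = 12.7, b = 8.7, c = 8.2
r = Area/s where s is the semi-perimeter.
s = (12.7 + 8.7 + 8.2)/2 = 29.6/2 = 14.8
Area = √(s(s−a)(s−b)(s−c)) = √(14.8·2.1·6.1·6.6) ≈ √1251.28 ≈ 35.3734
r ≈ 35.3734/14.8 ≈ 2.3901

r = 2.39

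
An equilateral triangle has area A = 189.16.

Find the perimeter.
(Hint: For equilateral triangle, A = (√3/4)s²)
A = (√3/4)s²  ⇒  s² = 4A/√3 = 4·189.16/√3 = 756.64/1.73205 ≈ 436.846
s ≈ √436.846 ≈ 20.9009
Perimeter = 3s ≈ 3·20.9009 ≈ 62.7026

Perimeter = 62.7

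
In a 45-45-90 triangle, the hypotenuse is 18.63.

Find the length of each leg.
In a 45-45-90 triangle hypotenuse = leg·√2, so leg = hypotenuse/√2.
Leg = 18.63/√2 ≈ 18.63/1.41421 ≈ 13.1734

Each leg = 13.17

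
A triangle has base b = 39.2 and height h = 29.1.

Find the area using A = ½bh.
A = ½·b·h = ½·39.2·29.1 = ½·1140.72 = 570.36

Area = 570.36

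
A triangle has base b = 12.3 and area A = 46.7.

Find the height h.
A = ½·b·h  ⇒  h = 2A/b = 2·46.7/12.3 = 93.4/12.3 ≈ 7.5935

h = 7.593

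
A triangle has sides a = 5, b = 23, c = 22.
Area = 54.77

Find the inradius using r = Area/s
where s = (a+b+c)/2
s = (5 + 23 + 22)/2 = 50/2 = 25
r = Area/s = 54.77/25 ≈ 2.1908

r = 2.191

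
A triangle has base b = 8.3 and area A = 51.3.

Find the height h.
A = ½·b·h  ⇒  h = 2A/b = 2·51.3/8.3 = 102.6/8.3 ≈ 12.3614

h = 12.36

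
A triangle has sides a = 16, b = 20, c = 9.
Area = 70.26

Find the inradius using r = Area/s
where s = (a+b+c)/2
s = (16 + 20 + 9)/2 = 45/2 = 22.5
r = Area/s = 70.26/22.5 ≈ 3.12267

r = 3.123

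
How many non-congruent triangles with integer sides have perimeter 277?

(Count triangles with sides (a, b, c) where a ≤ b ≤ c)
Let a ≤ b ≤ c with a + b + c = 277. The only binding inequality is a + b > c, i.e. 277 − c > c, so c < 277/2; and c ≥ 277/3 since c is the largest side.
So 93 ≤ c ≤ 138. For each c, b runs from ⌈(277 − c)/2⌉ up to c (then a = 277 − b − c satisfies 1 ≤ a ≤ b automatically), giving c − ⌈(277 − c)/2⌉ + 1 choices.
Summing over c: 2 + 3 + 5 + 6 + … + 68 + 69  (46 terms, c = 93, …, 138) = 1633
Check (closed form: nearest integer to p²/48 for even p, (p+3)²/48 for odd p): (277+3)²/48 = 280²/48 = 78400/48 ≈ 1633.33 → 1633

1633 triangles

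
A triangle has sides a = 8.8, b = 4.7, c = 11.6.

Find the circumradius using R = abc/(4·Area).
First find the area with Heron's formula.
s = (8.8 + 4.7 + 11.6)/2 = 12.55
Area = √(s(s−a)(s−b)(s−c)) = √(12.55·3.75·7.85·0.95) ≈ √350.969 ≈ 18.7342
abc = 8.8·4.7·11.6 = 479.776
R = abc/(4·Area) ≈ 479.776/(4·18.7342) = 479.776/74.9366 ≈ 6.40242

R = 6.402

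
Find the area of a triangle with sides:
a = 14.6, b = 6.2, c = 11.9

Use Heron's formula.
s = (14.6 + 6.2 + 11.9)/2 = 32.7/2 = 16.35
s − a = 1.75, s − b = 10.15, s − c = 4.45
s(s−a)(s−b)(s−c) = 16.35·1.75·10.15·4.45 ≈ 1292.36
Area = √1292.36 ≈ 35.9493

Area = 35.95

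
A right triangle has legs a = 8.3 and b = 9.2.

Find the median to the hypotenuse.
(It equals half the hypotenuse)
Hypotenuse c = √(a² + b²) = √(68.89 + 84.64) = √153.53 ≈ 12.3907
Median to hypotenuse = c/2 ≈ 12.3907/2 ≈ 6.19536

Median = 6.195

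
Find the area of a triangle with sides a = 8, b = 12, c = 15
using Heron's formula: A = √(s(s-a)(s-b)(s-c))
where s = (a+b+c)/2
s = (8 + 12 + 15)/2 = 35/2 = 17.5
s − a = 9.5, s − b = 5.5, s − c = 2.5
s(s−a)(s−b)(s−c) = 17.5·9.5·5.5·2.5 = 2285.9375
Area = √2285.9375 ≈ 47.8115

s = 17.5, Area = 47.81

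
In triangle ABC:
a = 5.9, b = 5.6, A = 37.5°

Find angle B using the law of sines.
a/sin(A) = b/sin(B)  ⇒  sin(B) = b·sin(A)/a = 5.6·sin(37.5°)/5.9
sin(37.5°) ≈ 0.608761
sin(B) ≈ 5.6·0.608761/5.9 ≈ 3.40906/5.9 ≈ 0.577807
B = arcsin(0.577807) ≈ 35.2965°
(Since b ≤ a we need B ≤ A, so the obtuse alternative 180° − 35.2965° ≈ 144.704° is rejected.)

B = 35.3°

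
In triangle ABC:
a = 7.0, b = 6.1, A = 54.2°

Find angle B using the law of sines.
a/sin(A) = b/sin(B)  ⇒  sin(B) = b·sin(A)/a = 6.1·sin(54.2°)/7.0
sin(54.2°) ≈ 0.811064
sin(B) ≈ 6.1·0.811064/7.0 ≈ 4.94749/7.0 ≈ 0.706784
B = arcsin(0.706784) ≈ 44.9739°
(Since b ≤ a we need B ≤ A, so the obtuse alternative 180° − 44.9739° ≈ 135.026° is rejected.)

B = 44.97°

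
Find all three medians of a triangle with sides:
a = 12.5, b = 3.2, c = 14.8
Median formula: m_a = ½√(2b² + 2c² − a²) (and cyclically). a² = 156.25, b² = 10.24, c² = 219.04.
m_a = ½√(2·10.24 + 2·219.04 − 156.25) = ½√302.31 ≈ ½·17.3871 ≈ 8.69353
m_b = ½√(2·156.25 + 2·219.04 − 10.24) = ½√740.34 ≈ ½·27.2092 ≈ 13.6046
m_c = ½√(2·156.25 + 2·10.24 − 219.04) = ½√113.94 ≈ ½·10.6743 ≈ 5.33713

m_a = 8.694, m_b = 13.6, m_c = 5.337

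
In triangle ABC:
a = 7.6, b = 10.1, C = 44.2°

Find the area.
Two sides and the included angle (SAS): A = ½·a·b·sin(C) = ½·7.6·10.1·sin(44.2°)
sin(44.2°) ≈ 0.697165
A ≈ ½·76.76·0.697165 = 38.38·0.697165 ≈ 26.7572

Area = 26.76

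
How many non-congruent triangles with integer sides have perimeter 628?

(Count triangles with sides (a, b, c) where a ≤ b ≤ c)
Let a ≤ b ≤ c with a + b + c = 628. The only binding inequality is a + b > c, i.e. 628 − c > c, so c < 628/2; and c ≥ 628/3 since c is the largest side.
So 210 ≤ c ≤ 313. For each c, b runs from ⌈(628 − c)/2⌉ up to c (then a = 628 − b − c satisfies 1 ≤ a ≤ b automatically), giving c − ⌈(628 − c)/2⌉ + 1 choices.
Summing over c: 2 + 3 + 5 + 6 + … + 155 + 156  (104 terms, c = 210, …, 313) = 8216
Check (closed form: nearest integer to p²/48 for even p, (p+3)²/48 for odd p): 628²/48 = 394384/48 ≈ 8216.33 → 8216

8216 triangles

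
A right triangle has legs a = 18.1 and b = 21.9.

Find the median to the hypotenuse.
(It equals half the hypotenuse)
Hypotenuse c = √(a² + b²) = √(327.61 + 479.61) = √807.22 ≈ 28.4116
Median to hypotenuse = c/2 ≈ 28.4116/2 ≈ 14.2058

Median = 14.21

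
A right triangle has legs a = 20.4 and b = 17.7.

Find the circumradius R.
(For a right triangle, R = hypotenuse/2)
Hypotenuse c = √(a² + b²) = √(416.16 + 313.29) = √729.45 ≈ 27.0083
R = c/2 ≈ 27.0083/2 ≈ 13.5042

R = 13.5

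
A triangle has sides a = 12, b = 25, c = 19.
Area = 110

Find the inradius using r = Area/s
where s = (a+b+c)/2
s = (12 + 25 + 19)/2 = 56/2 = 28
r = Area/s = 110/28 ≈ 3.92857

r = 3.929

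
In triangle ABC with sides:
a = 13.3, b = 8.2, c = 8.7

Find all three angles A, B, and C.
Law of cosines for each angle (a² = 176.89, b² = 67.24, c² = 75.69):
cos(A) = (b² + c² − a²)/(2bc) = (67.24 + 75.69 − 176.89)/(2·8.2·8.7) = -33.96/142.68 ≈ -0.238015  ⇒  A ≈ 103.769°
cos(B) = (a² + c² − b²)/(2ac) = (176.89 + 75.69 − 67.24)/(2·13.3·8.7) = 185.34/231.42 ≈ 0.800882  ⇒  B ≈ 36.7856°
cos(C) = (a² + b² − c²)/(2ab) = (176.89 + 67.24 − 75.69)/(2·13.3·8.2) = 168.44/218.12 ≈ 0.772235  ⇒  C ≈ 39.4449°
Check: A + B + C ≈ 180°

A = 103.8°, B = 36.79°, C = 39.44°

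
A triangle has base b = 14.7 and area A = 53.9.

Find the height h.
A = ½·b·h  ⇒  h = 2A/b = 2·53.9/14.7 = 107.8/14.7 ≈ 7.33333

h = 7.333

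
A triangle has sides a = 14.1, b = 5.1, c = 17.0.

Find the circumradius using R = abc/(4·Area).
First find the area with Heron's formula.
s = (14.1 + 5.1 + 17.0)/2 = 18.1
Area = √(s(s−a)(s−b)(s−c)) = √(18.1·4·13·1.1) ≈ √1035.32 ≈ 32.1764
abc = 14.1·5.1·17.0 = 1222.47
R = abc/(4·Area) ≈ 1222.47/(4·32.1764) = 1222.47/128.706 ≈ 9.49819

R = 9.498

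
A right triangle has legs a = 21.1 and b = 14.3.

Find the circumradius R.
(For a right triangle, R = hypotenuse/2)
Hypotenuse c = √(a² + b²) = √(445.21 + 204.49) = √649.7 ≈ 25.4892
R = c/2 ≈ 25.4892/2 ≈ 12.7446

R = 12.74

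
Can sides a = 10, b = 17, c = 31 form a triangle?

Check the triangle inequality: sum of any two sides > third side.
a + b vs c: 10 + 17 = 27 ≤ 31  ✗
a + c vs b: 10 + 31 = 41 > 17  ✓
b + c vs a: 17 + 31 = 48 > 10  ✓

No: 10 + 17 = 27 is not > 31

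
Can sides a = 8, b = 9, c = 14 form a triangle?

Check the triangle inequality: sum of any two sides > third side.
a + b vs c: 8 + 9 = 17 > 14  ✓
a + c vs b: 8 + 14 = 22 > 9  ✓
b + c vs a: 9 + 14 = 23 > 8  ✓

Yes, triangle inequality satisfied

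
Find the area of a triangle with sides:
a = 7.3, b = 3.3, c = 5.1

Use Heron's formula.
s = (7.3 + 3.3 + 5.1)/2 = 15.7/2 = 7.85
s − a = 0.55, s − b = 4.55, s − c = 2.75
s(s−a)(s−b)(s−c) = 7.85·0.55·4.55·2.75 ≈ 54.0227
Area = √54.0227 ≈ 7.35001

Area = 7.35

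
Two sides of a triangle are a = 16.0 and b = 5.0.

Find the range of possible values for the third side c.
Triangle inequality: |a − b| < c < a + b
|a − b| = |16.0 − 5.0| = 11
a + b = 16.0 + 5.0 = 21

11 < c < 21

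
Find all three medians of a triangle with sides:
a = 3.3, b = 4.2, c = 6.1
Median formula: m_a = ½√(2b² + 2c² − a²) (and cyclically). a² = 10.89, b² = 17.64, c² = 37.21.
m_a = ½√(2·17.64 + 2·37.21 − 10.89) = ½√98.81 ≈ ½·9.94032 ≈ 4.97016
m_b = ½√(2·10.89 + 2·37.21 − 17.64) = ½√78.56 ≈ ½·8.86341 ≈ 4.4317
m_c = ½√(2·10.89 + 2·17.64 − 37.21) = ½√19.85 ≈ ½·4.45533 ≈ 2.22767

m_a = 4.97, m_b = 4.432, m_c = 2.228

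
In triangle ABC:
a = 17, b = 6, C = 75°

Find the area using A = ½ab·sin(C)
A = ½·a·b·sin(C) = ½·17·6·sin(75°)
sin(75°) ≈ 0.965926
A ≈ ½·102·0.965926 = 51·0.965926 ≈ 49.2622

Area = 49.26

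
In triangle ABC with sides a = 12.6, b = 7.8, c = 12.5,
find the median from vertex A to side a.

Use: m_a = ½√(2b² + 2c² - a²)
m_a = ½√(2·7.8² + 2·12.5² − 12.6²) = ½√(2·60.84 + 2·156.25 − 158.76) = ½√(121.68 + 312.5 − 158.76) = ½√275.42
√275.42 ≈ 16.5958, so m_a ≈ 8.29789

m_a = 8.298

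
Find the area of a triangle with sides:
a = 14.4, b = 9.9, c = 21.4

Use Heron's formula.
s = (14.4 + 9.9 + 21.4)/2 = 45.7/2 = 22.85
s − a = 8.45, s − b = 12.95, s − c = 1.45
s(s−a)(s−b)(s−c) = 22.85·8.45·12.95·1.45 ≈ 3625.61
Area = √3625.61 ≈ 60.213

Area = 60.21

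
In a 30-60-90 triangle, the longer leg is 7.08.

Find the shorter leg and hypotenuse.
In a 30-60-90 triangle the sides are in ratio 1 : √3 : 2, so short leg = long leg/√3 and hypotenuse = 2·(short leg).
Short leg = 7.08/√3 ≈ 7.08/1.73205 ≈ 4.08764
Hypotenuse = 2·4.08764 ≈ 8.17528

Short leg = 4.088, Hypotenuse = 8.175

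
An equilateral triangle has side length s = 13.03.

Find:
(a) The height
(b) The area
(a) The height splits the triangle into two 30-60-90 halves: h = s·√3/2 = 13.03·1.73205/2 ≈ 22.5686/2 ≈ 11.2843
(b) Area = (√3/4)·s² = (√3/4)·13.03² = (√3/4)·169.7809 ≈ 0.433013·169.7809 ≈ 73.5173

Height = 11.28, Area = 73.52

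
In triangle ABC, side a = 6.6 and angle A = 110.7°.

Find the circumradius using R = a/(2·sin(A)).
R = a/(2·sin(A)) = 6.6/(2·sin(110.7°))
sin(110.7°) ≈ 0.935444
R ≈ 6.6/(2·0.935444) = 6.6/1.87089 ≈ 3.52774

R = 3.528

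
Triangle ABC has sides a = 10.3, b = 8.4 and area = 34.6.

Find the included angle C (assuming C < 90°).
Area = ½·a·b·sin(C)  ⇒  sin(C) = 2·Area/(a·b) = 2·34.6/(10.3·8.4) = 69.2/86.52 ≈ 0.799815
C = arcsin(0.799815) ≈ 53.1124° (taking the acute solution since C < 90°)

C = 53.11°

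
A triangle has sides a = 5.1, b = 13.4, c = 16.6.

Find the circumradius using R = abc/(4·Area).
First find the area with Heron's formula.
s = (5.1 + 13.4 + 16.6)/2 = 17.55
Area = √(s(s−a)(s−b)(s−c)) = √(17.55·12.45·4.15·0.95) ≈ √861.426 ≈ 29.3501
abc = 5.1·13.4·16.6 = 1134.444
R = abc/(4·Area) ≈ 1134.444/(4·29.3501) = 1134.444/117.4 ≈ 9.66304

R = 9.663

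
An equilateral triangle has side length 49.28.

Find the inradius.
r = Area/s with s the semi-perimeter.
Area = (√3/4)·49.28² = (√3/4)·2428.5184 ≈ 0.433013·2428.5184 ≈ 1051.58
s = 3·49.28/2 = 73.92
r ≈ 1051.58/73.92 ≈ 14.2259
(Equivalently r = side/(2√3) = 49.28/3.4641 ≈ 14.2259.)

r = 14.23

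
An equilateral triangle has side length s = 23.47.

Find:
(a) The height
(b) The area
(a) The height splits the triangle into two 30-60-90 halves: h = s·√3/2 = 23.47·1.73205/2 ≈ 40.6512/2 ≈ 20.3256
(b) Area = (√3/4)·s² = (√3/4)·23.47² = (√3/4)·550.8409 ≈ 0.433013·550.8409 ≈ 238.521

Height = 20.33, Area = 238.5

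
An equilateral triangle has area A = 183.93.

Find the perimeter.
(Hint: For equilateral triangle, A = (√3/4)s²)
A = (√3/4)s²  ⇒  s² = 4A/√3 = 4·183.93/√3 = 735.72/1.73205 ≈ 424.768
s ≈ √424.768 ≈ 20.6099
Perimeter = 3s ≈ 3·20.6099 ≈ 61.8297

Perimeter = 61.83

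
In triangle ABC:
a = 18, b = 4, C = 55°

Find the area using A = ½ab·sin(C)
A = ½·a·b·sin(C) = ½·18·4·sin(55°)
sin(55°) ≈ 0.819152
A ≈ ½·72·0.819152 = 36·0.819152 ≈ 29.4895

Area = 29.49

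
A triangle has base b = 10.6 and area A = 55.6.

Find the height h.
A = ½·b·h  ⇒  h = 2A/b = 2·55.6/10.6 = 111.2/10.6 ≈ 10.4906

h = 10.49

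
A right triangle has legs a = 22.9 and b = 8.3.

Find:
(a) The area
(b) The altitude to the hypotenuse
(a) The legs are perpendicular, so Area = ½·a·b = ½·22.9·8.3 = ½·190.07 = 95.035
(b) Hypotenuse c = √(a² + b²) = √(524.41 + 68.89) = √593.3 ≈ 24.3578
    Area = ½·c·h_c  ⇒  h_c = 2·Area/c = 190.07/24.3578 ≈ 7.80327

Area = 95.035, h_c = 7.803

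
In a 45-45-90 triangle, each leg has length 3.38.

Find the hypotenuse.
In a 45-45-90 triangle the sides are in ratio 1 : 1 : √2, so hypotenuse = leg·√2.
Hypotenuse = 3.38·√2 ≈ 3.38·1.41421 ≈ 4.78004

Hypotenuse = 3.38√2 = 4.78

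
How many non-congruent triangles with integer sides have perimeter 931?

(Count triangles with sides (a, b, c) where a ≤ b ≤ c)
Let a ≤ b ≤ c with a + b + c = 931. The only binding inequality is a + b > c, i.e. 931 − c > c, so c < 931/2; and c ≥ 931/3 since c is the largest side.
So 311 ≤ c ≤ 465. For each c, b runs from ⌈(931 − c)/2⌉ up to c (then a = 931 − b − c satisfies 1 ≤ a ≤ b automatically), giving c − ⌈(931 − c)/2⌉ + 1 choices.
Summing over c: 2 + 3 + 5 + 6 + … + 231 + 233  (155 terms, c = 311, …, 465) = 18174
Check (closed form: nearest integer to p²/48 for even p, (p+3)²/48 for odd p): (931+3)²/48 = 934²/48 = 872356/48 ≈ 18174.08 → 18174

18174 triangles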